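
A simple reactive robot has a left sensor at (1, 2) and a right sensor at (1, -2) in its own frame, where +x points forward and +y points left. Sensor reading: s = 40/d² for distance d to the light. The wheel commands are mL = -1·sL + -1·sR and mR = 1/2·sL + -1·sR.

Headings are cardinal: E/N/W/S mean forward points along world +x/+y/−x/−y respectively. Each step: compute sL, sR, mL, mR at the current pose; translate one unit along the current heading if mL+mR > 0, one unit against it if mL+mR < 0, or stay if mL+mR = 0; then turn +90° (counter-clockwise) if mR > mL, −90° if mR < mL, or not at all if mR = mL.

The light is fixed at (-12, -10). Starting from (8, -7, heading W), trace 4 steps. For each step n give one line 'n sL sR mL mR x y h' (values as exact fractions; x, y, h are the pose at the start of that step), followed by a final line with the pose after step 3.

0 20/181 20/193 -7480/34933 -1690/34933 8 -7 W
1 40/533 8/73 -7184/38909 -2804/38909 9 -7 S
2 1/13 5/61 -126/793 -69/1586 9 -6 E
3 40/349 40/509 -34320/177641 -3780/177641 8 -6 N
final 8 -7 W

n=0: pose=(8,-7,W); sL=20/181, sR=20/193; mL=-7480/34933, mR=-1690/34933; mL+mR=-9170/34933 → advance -1; mR−mL=30/181 → turn +1·90°
n=1: pose=(9,-7,S); sL=40/533, sR=8/73; mL=-7184/38909, mR=-2804/38909; mL+mR=-9988/38909 → advance -1; mR−mL=60/533 → turn +1·90°
n=2: pose=(9,-6,E); sL=1/13, sR=5/61; mL=-126/793, mR=-69/1586; mL+mR=-321/1586 → advance -1; mR−mL=3/26 → turn +1·90°
n=3: pose=(8,-6,N); sL=40/349, sR=40/509; mL=-34320/177641, mR=-3780/177641; mL+mR=-38100/177641 → advance -1; mR−mL=60/349 → turn +1·90°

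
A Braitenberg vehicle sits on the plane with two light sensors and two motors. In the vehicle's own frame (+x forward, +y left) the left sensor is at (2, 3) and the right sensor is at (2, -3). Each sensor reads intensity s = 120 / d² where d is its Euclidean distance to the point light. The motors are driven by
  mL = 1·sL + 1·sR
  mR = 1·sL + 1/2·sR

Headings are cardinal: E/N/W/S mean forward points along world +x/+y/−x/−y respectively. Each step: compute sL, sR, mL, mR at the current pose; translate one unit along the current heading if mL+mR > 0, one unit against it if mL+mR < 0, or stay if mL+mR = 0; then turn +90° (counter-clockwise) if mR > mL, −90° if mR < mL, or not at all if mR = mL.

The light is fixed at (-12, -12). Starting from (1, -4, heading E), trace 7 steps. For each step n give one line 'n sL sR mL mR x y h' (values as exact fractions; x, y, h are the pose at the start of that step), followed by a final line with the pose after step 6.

n=0: pose=(1,-4,E); sL=60/173, sR=12/25; mL=3576/4325, mR=2538/4325; mL+mR=6114/4325 → advance +1; mR−mL=-6/25 → turn -1·90°
n=1: pose=(2,-4,S); sL=24/65, sR=120/157; mL=11568/10205, mR=7668/10205; mL+mR=19236/10205 → advance +1; mR−mL=-60/157 → turn -1·90°
n=2: pose=(2,-5,W); sL=3/4, sR=30/61; mL=303/244, mR=243/244; mL+mR=273/122 → advance +1; mR−mL=-15/61 → turn -1·90°
n=3: pose=(1,-5,N); sL=120/181, sR=120/337; mL=62160/60997, mR=51300/60997; mL+mR=113460/60997 → advance +1; mR−mL=-60/337 → turn -1·90°
n=4: pose=(1,-4,E); sL=60/173, sR=12/25; mL=3576/4325, mR=2538/4325; mL+mR=6114/4325 → advance +1; mR−mL=-6/25 → turn -1·90°
n=5: pose=(2,-4,S); sL=24/65, sR=120/157; mL=11568/10205, mR=7668/10205; mL+mR=19236/10205 → advance +1; mR−mL=-60/157 → turn -1·90°
n=6: pose=(2,-5,W); sL=3/4, sR=30/61; mL=303/244, mR=243/244; mL+mR=273/122 → advance +1; mR−mL=-15/61 → turn -1·90°

0 60/173 12/25 3576/4325 2538/4325 1 -4 E
1 24/65 120/157 11568/10205 7668/10205 2 -4 S
2 3/4 30/61 303/244 243/244 2 -5 W
3 120/181 120/337 62160/60997 51300/60997 1 -5 N
4 60/173 12/25 3576/4325 2538/4325 1 -4 E
5 24/65 120/157 11568/10205 7668/10205 2 -4 S
6 3/4 30/61 303/244 243/244 2 -5 W
final 1 -5 N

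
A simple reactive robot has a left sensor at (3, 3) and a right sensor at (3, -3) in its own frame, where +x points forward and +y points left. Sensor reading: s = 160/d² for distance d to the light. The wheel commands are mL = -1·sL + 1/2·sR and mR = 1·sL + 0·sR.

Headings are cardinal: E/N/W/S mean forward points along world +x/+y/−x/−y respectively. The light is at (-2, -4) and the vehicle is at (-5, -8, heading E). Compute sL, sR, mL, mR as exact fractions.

160 160/49 -7760/49 160

left sensor world pos  = (-2, -5); dL² = 1
right sensor world pos = (-2, -11); dR² = 49
sL = 160/1 = 160
sR = 160/49 = 160/49
mL = -1·sL + 1/2·sR = -7760/49
mR = 1·sL + 0·sR = 160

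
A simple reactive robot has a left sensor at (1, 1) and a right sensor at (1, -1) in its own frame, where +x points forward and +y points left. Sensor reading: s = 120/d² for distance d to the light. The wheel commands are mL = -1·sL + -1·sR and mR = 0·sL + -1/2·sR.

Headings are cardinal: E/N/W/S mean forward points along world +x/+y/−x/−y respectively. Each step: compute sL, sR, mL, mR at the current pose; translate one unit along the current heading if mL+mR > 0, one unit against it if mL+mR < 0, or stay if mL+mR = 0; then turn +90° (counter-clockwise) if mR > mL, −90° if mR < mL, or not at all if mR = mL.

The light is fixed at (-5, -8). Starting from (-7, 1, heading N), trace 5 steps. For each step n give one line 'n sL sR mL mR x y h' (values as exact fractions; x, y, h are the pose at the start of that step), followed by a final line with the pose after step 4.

0 120/109 120/101 -25200/11009 -60/101 -7 1 N
1 60/29 4/3 -296/87 -2/3 -7 0 W
2 120/49 120/53 -12240/2597 -60/53 -6 0 S
3 6/5 15/8 -123/40 -15/16 -6 1 E
4 120/109 120/101 -25200/11009 -60/101 -7 1 N
final -7 0 W

n=0: pose=(-7,1,N); sL=120/109, sR=120/101; mL=-25200/11009, mR=-60/101; mL+mR=-31740/11009 → advance -1; mR−mL=18660/11009 → turn +1·90°
n=1: pose=(-7,0,W); sL=60/29, sR=4/3; mL=-296/87, mR=-2/3; mL+mR=-118/29 → advance -1; mR−mL=238/87 → turn +1·90°
n=2: pose=(-6,0,S); sL=120/49, sR=120/53; mL=-12240/2597, mR=-60/53; mL+mR=-15180/2597 → advance -1; mR−mL=9300/2597 → turn +1·90°
n=3: pose=(-6,1,E); sL=6/5, sR=15/8; mL=-123/40, mR=-15/16; mL+mR=-321/80 → advance -1; mR−mL=171/80 → turn +1·90°
n=4: pose=(-7,1,N); sL=120/109, sR=120/101; mL=-25200/11009, mR=-60/101; mL+mR=-31740/11009 → advance -1; mR−mL=18660/11009 → turn +1·90°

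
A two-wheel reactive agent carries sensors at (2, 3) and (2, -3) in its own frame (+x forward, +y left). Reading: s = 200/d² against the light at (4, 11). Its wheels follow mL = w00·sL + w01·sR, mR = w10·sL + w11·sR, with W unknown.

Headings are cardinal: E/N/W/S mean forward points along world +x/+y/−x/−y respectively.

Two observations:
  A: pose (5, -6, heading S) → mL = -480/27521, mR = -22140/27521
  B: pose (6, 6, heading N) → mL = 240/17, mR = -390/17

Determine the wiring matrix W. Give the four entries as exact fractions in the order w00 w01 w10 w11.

1 -1 -1 -1/2

obs A: pose=(5,-6,S) → sL=200/377, sR=40/73, mL=-480/27521, mR=-22140/27521
obs B: pose=(6,6,N) → sL=20, sR=100/17, mL=240/17, mR=-390/17
sensor matrix S = [[200/377, 40/73], [20, 100/17]]; det S = -3667200/467857
solve [mL_A; mL_B] = S·[w00; w01] and [mR_A; mR_B] = S·[w10; w11]:
  w00 = 1, w01 = -1, w10 = -1, w11 = -1/2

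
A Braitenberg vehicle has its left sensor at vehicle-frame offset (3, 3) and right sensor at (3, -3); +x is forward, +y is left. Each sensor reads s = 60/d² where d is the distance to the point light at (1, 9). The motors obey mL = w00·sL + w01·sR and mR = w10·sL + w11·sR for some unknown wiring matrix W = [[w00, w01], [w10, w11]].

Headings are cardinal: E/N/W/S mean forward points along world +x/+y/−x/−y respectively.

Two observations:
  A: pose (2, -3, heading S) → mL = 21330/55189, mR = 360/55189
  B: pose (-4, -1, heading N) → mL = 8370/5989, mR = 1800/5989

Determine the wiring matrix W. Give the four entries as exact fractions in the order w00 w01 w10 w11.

obs A: pose=(2,-3,S) → sL=60/241, sR=60/229, mL=21330/55189, mR=360/55189
obs B: pose=(-4,-1,N) → sL=60/113, sR=60/53, mL=8370/5989, mR=1800/5989
sensor matrix S = [[60/241, 60/229], [60/113, 60/53]]; det S = 47174400/330526921
solve [mL_A; mL_B] = S·[w00; w01] and [mR_A; mR_B] = S·[w10; w11]:
  w00 = 1/2, w01 = 1, w10 = -1/2, w11 = 1/2

1/2 1 -1/2 1/2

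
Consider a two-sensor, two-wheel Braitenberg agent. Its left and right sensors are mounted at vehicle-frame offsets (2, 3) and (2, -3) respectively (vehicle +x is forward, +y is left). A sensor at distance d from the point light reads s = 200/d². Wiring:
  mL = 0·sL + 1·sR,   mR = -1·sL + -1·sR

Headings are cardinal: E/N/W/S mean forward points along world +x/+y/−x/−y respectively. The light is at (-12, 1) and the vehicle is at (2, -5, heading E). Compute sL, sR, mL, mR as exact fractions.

40/53 200/337 200/337 -24080/17861

left sensor world pos  = (4, -2); dL² = 265
right sensor world pos = (4, -8); dR² = 337
sL = 200/265 = 40/53
sR = 200/337 = 200/337
mL = 0·sL + 1·sR = 200/337
mR = -1·sL + -1·sR = -24080/17861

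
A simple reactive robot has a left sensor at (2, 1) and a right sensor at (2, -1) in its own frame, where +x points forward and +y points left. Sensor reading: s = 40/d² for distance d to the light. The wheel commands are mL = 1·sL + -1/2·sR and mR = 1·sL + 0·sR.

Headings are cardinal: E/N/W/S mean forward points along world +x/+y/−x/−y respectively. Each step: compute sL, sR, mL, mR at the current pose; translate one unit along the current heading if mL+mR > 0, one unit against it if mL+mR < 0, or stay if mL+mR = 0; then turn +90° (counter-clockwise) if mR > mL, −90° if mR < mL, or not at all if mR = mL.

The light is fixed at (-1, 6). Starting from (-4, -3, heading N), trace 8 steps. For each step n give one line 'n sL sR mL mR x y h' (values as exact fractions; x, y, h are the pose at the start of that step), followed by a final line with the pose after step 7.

0 8/13 40/53 164/689 8/13 -4 -3 N
1 20/53 20/37 210/1961 20/53 -4 -2 W
2 40/109 8/25 564/2725 40/109 -5 -2 S
3 10/17 5/13 175/442 10/17 -5 -3 E
4 8/13 40/53 164/689 8/13 -4 -3 N
5 20/53 20/37 210/1961 20/53 -4 -2 W
6 40/109 8/25 564/2725 40/109 -5 -2 S
7 10/17 5/13 175/442 10/17 -5 -3 E
final -4 -3 N

n=0: pose=(-4,-3,N); sL=8/13, sR=40/53; mL=164/689, mR=8/13; mL+mR=588/689 → advance +1; mR−mL=20/53 → turn +1·90°
n=1: pose=(-4,-2,W); sL=20/53, sR=20/37; mL=210/1961, mR=20/53; mL+mR=950/1961 → advance +1; mR−mL=10/37 → turn +1·90°
n=2: pose=(-5,-2,S); sL=40/109, sR=8/25; mL=564/2725, mR=40/109; mL+mR=1564/2725 → advance +1; mR−mL=4/25 → turn +1·90°
n=3: pose=(-5,-3,E); sL=10/17, sR=5/13; mL=175/442, mR=10/17; mL+mR=435/442 → advance +1; mR−mL=5/26 → turn +1·90°
n=4: pose=(-4,-3,N); sL=8/13, sR=40/53; mL=164/689, mR=8/13; mL+mR=588/689 → advance +1; mR−mL=20/53 → turn +1·90°
n=5: pose=(-4,-2,W); sL=20/53, sR=20/37; mL=210/1961, mR=20/53; mL+mR=950/1961 → advance +1; mR−mL=10/37 → turn +1·90°
n=6: pose=(-5,-2,S); sL=40/109, sR=8/25; mL=564/2725, mR=40/109; mL+mR=1564/2725 → advance +1; mR−mL=4/25 → turn +1·90°
n=7: pose=(-5,-3,E); sL=10/17, sR=5/13; mL=175/442, mR=10/17; mL+mR=435/442 → advance +1; mR−mL=5/26 → turn +1·90°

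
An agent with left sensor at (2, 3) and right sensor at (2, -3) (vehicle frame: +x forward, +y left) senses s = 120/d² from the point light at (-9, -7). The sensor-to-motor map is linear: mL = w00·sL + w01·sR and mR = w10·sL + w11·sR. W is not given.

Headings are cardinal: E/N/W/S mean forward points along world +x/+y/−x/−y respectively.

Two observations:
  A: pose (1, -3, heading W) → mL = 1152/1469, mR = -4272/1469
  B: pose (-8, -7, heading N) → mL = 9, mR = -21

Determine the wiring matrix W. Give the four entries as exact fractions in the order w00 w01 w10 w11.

obs A: pose=(1,-3,W) → sL=24/13, sR=120/113, mL=1152/1469, mR=-4272/1469
obs B: pose=(-8,-7,N) → sL=15, sR=6, mL=9, mR=-21
sensor matrix S = [[24/13, 120/113], [15, 6]]; det S = -7128/1469
solve [mL_A; mL_B] = S·[w00; w01] and [mR_A; mR_B] = S·[w10; w11]:
  w00 = 1, w01 = -1, w10 = -1, w11 = -1

1 -1 -1 -1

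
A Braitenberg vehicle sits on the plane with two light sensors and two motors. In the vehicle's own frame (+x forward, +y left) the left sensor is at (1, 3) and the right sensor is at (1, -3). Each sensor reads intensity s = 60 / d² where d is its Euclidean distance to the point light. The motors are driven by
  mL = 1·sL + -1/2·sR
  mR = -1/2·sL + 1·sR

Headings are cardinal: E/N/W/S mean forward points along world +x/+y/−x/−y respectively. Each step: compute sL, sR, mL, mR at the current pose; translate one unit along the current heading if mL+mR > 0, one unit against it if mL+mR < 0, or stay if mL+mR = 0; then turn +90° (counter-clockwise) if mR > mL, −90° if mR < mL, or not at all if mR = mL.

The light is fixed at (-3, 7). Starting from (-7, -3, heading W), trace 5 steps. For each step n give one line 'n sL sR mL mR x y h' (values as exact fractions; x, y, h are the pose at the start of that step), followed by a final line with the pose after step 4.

n=0: pose=(-7,-3,W); sL=30/97, sR=30/37; mL=-345/3589, mR=2355/3589; mL+mR=2010/3589 → advance +1; mR−mL=2700/3589 → turn +1·90°
n=1: pose=(-8,-3,S); sL=12/25, sR=12/37; mL=294/925, mR=78/925; mL+mR=372/925 → advance +1; mR−mL=-216/925 → turn -1·90°
n=2: pose=(-8,-4,W); sL=15/58, sR=3/5; mL=-6/145, mR=273/580; mL+mR=249/580 → advance +1; mR−mL=297/580 → turn +1·90°
n=3: pose=(-9,-4,S); sL=20/51, sR=4/15; mL=22/85, mR=6/85; mL+mR=28/85 → advance +1; mR−mL=-16/85 → turn -1·90°
n=4: pose=(-9,-5,W); sL=30/137, sR=6/13; mL=-21/1781, mR=627/1781; mL+mR=606/1781 → advance +1; mR−mL=648/1781 → turn +1·90°

0 30/97 30/37 -345/3589 2355/3589 -7 -3 W
1 12/25 12/37 294/925 78/925 -8 -3 S
2 15/58 3/5 -6/145 273/580 -8 -4 W
3 20/51 4/15 22/85 6/85 -9 -4 S
4 30/137 6/13 -21/1781 627/1781 -9 -5 W
final -10 -5 S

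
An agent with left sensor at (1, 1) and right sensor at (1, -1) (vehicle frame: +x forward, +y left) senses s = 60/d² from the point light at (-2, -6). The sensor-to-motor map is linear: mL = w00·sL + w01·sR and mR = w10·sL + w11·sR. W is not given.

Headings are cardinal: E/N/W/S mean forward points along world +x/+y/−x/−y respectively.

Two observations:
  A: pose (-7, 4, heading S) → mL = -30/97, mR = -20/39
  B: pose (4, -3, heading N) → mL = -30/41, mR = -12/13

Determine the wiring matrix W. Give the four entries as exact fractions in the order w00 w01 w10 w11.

obs A: pose=(-7,4,S) → sL=60/97, sR=20/39, mL=-30/97, mR=-20/39
obs B: pose=(4,-3,N) → sL=60/41, sR=12/13, mL=-30/41, mR=-12/13
sensor matrix S = [[60/97, 20/39], [60/41, 12/13]]; det S = -9280/51701
solve [mL_A; mL_B] = S·[w00; w01] and [mR_A; mR_B] = S·[w10; w11]:
  w00 = -1/2, w01 = 0, w10 = 0, w11 = -1

-1/2 0 0 -1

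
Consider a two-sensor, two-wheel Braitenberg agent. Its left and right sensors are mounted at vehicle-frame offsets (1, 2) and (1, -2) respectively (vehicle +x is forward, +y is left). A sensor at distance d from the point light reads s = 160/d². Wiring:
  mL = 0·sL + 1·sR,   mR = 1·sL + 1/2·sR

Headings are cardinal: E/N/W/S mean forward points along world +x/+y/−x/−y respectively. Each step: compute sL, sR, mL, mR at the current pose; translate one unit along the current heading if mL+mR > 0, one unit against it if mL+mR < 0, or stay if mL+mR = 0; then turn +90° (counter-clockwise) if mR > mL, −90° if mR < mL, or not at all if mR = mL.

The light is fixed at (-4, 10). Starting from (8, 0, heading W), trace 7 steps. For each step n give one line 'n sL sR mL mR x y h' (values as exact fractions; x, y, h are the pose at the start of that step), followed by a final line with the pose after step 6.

n=0: pose=(8,0,W); sL=32/53, sR=32/37; mL=32/37, mR=2032/1961; mL+mR=3728/1961 → advance +1; mR−mL=336/1961 → turn +1·90°
n=1: pose=(7,0,S); sL=16/29, sR=80/101; mL=80/101, mR=2776/2929; mL+mR=5096/2929 → advance +1; mR−mL=456/2929 → turn +1·90°
n=2: pose=(7,-1,E); sL=32/45, sR=160/313; mL=160/313, mR=13616/14085; mL+mR=20816/14085 → advance +1; mR−mL=6416/14085 → turn +1·90°
n=3: pose=(8,-1,N); sL=4/5, sR=20/37; mL=20/37, mR=198/185; mL+mR=298/185 → advance +1; mR−mL=98/185 → turn +1·90°
n=4: pose=(8,0,W); sL=32/53, sR=32/37; mL=32/37, mR=2032/1961; mL+mR=3728/1961 → advance +1; mR−mL=336/1961 → turn +1·90°
n=5: pose=(7,0,S); sL=16/29, sR=80/101; mL=80/101, mR=2776/2929; mL+mR=5096/2929 → advance +1; mR−mL=456/2929 → turn +1·90°
n=6: pose=(7,-1,E); sL=32/45, sR=160/313; mL=160/313, mR=13616/14085; mL+mR=20816/14085 → advance +1; mR−mL=6416/14085 → turn +1·90°

0 32/53 32/37 32/37 2032/1961 8 0 W
1 16/29 80/101 80/101 2776/2929 7 0 S
2 32/45 160/313 160/313 13616/14085 7 -1 E
3 4/5 20/37 20/37 198/185 8 -1 N
4 32/53 32/37 32/37 2032/1961 8 0 W
5 16/29 80/101 80/101 2776/2929 7 0 S
6 32/45 160/313 160/313 13616/14085 7 -1 E
final 8 -1 N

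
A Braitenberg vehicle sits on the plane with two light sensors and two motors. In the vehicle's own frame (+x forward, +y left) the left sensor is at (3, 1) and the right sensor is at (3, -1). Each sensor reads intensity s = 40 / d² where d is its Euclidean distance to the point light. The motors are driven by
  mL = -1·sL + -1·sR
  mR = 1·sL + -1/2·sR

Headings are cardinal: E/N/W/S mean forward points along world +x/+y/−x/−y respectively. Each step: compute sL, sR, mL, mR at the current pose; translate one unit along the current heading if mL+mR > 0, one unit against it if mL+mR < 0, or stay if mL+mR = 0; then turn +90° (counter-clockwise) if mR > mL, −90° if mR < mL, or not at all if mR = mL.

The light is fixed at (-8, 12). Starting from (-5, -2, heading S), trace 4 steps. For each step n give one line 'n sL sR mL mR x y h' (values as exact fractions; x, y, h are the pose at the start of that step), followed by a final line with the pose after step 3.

n=0: pose=(-5,-2,S); sL=8/61, sR=40/293; mL=-4784/17873, mR=1124/17873; mL+mR=-60/293 → advance -1; mR−mL=5908/17873 → turn +1·90°
n=1: pose=(-5,-1,E); sL=2/9, sR=5/29; mL=-103/261, mR=71/522; mL+mR=-15/58 → advance -1; mR−mL=277/522 → turn +1·90°
n=2: pose=(-6,-1,N); sL=40/101, sR=40/109; mL=-8400/11009, mR=2340/11009; mL+mR=-60/109 → advance -1; mR−mL=10740/11009 → turn +1·90°
n=3: pose=(-6,-2,W); sL=20/113, sR=4/17; mL=-792/1921, mR=114/1921; mL+mR=-6/17 → advance -1; mR−mL=906/1921 → turn +1·90°

0 8/61 40/293 -4784/17873 1124/17873 -5 -2 S
1 2/9 5/29 -103/261 71/522 -5 -1 E
2 40/101 40/109 -8400/11009 2340/11009 -6 -1 N
3 20/113 4/17 -792/1921 114/1921 -6 -2 W
final -5 -2 S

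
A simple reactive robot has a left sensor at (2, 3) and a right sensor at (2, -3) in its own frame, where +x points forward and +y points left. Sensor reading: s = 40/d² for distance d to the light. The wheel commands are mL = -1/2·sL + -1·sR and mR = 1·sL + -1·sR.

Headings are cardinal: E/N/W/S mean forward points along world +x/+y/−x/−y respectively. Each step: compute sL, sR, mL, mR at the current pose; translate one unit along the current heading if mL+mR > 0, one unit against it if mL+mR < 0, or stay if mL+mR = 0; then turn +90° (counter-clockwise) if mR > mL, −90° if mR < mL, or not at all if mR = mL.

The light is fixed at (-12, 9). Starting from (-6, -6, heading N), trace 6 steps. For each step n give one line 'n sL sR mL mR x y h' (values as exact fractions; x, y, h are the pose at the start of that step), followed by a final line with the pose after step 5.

n=0: pose=(-6,-6,N); sL=20/89, sR=4/25; mL=-606/2225, mR=144/2225; mL+mR=-462/2225 → advance -1; mR−mL=30/89 → turn +1·90°
n=1: pose=(-6,-7,W); sL=40/377, sR=8/37; mL=-3756/13949, mR=-1536/13949; mL+mR=-5292/13949 → advance -1; mR−mL=60/377 → turn +1·90°
n=2: pose=(-5,-7,S); sL=5/53, sR=2/17; mL=-297/1802, mR=-21/901; mL+mR=-339/1802 → advance -1; mR−mL=15/106 → turn +1·90°
n=3: pose=(-5,-6,E); sL=8/45, sR=8/81; mL=-76/405, mR=32/405; mL+mR=-44/405 → advance -1; mR−mL=4/15 → turn +1·90°
n=4: pose=(-6,-6,N); sL=20/89, sR=4/25; mL=-606/2225, mR=144/2225; mL+mR=-462/2225 → advance -1; mR−mL=30/89 → turn +1·90°
n=5: pose=(-6,-7,W); sL=40/377, sR=8/37; mL=-3756/13949, mR=-1536/13949; mL+mR=-5292/13949 → advance -1; mR−mL=60/377 → turn +1·90°

0 20/89 4/25 -606/2225 144/2225 -6 -6 N
1 40/377 8/37 -3756/13949 -1536/13949 -6 -7 W
2 5/53 2/17 -297/1802 -21/901 -5 -7 S
3 8/45 8/81 -76/405 32/405 -5 -6 E
4 20/89 4/25 -606/2225 144/2225 -6 -6 N
5 40/377 8/37 -3756/13949 -1536/13949 -6 -7 W
final -5 -7 S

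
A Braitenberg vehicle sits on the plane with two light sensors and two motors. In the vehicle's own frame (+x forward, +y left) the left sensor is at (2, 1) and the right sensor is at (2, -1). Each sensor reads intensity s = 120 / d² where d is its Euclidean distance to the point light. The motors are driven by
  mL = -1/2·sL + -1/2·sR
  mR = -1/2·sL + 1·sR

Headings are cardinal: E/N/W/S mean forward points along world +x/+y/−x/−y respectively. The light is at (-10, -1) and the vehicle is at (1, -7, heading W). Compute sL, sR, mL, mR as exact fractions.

left sensor world pos  = (-1, -8); dL² = 130
right sensor world pos = (-1, -6); dR² = 106
sL = 120/130 = 12/13
sR = 120/106 = 60/53
mL = -1/2·sL + -1/2·sR = -708/689
mR = -1/2·sL + 1·sR = 462/689

12/13 60/53 -708/689 462/689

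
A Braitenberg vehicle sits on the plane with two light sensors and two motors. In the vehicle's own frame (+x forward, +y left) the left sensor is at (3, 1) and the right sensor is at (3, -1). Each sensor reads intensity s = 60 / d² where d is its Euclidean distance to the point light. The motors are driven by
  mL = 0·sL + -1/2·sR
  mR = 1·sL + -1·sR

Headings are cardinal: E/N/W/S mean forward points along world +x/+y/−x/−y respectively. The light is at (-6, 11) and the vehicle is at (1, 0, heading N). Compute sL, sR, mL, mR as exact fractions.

3/5 15/32 -15/64 21/160

left sensor world pos  = (0, 3); dL² = 100
right sensor world pos = (2, 3); dR² = 128
sL = 60/100 = 3/5
sR = 60/128 = 15/32
mL = 0·sL + -1/2·sR = -15/64
mR = 1·sL + -1·sR = 21/160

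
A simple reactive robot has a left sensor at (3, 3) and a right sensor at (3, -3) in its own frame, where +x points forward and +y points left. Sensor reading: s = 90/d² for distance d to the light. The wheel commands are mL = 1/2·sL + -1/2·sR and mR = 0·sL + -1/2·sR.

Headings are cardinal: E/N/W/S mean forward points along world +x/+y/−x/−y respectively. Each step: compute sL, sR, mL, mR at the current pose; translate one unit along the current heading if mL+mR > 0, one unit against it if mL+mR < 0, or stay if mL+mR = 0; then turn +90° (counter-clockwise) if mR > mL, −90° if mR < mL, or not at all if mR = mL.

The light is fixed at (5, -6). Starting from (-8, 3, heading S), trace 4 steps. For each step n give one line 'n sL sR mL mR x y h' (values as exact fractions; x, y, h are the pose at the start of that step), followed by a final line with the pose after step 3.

n=0: pose=(-8,3,S); sL=45/68, sR=45/146; mL=1755/9928, mR=-45/292; mL+mR=225/9928 → advance +1; mR−mL=-45/136 → turn -1·90°
n=1: pose=(-8,2,W); sL=90/281, sR=90/377; mL=4320/105937, mR=-45/377; mL+mR=-8325/105937 → advance -1; mR−mL=-45/281 → turn -1·90°
n=2: pose=(-7,2,N); sL=45/173, sR=45/101; mL=-1620/17473, mR=-45/202; mL+mR=-11025/34946 → advance -1; mR−mL=-45/346 → turn -1·90°
n=3: pose=(-7,1,E); sL=90/181, sR=90/97; mL=-3780/17557, mR=-45/97; mL+mR=-11925/17557 → advance -1; mR−mL=-45/181 → turn -1·90°

0 45/68 45/146 1755/9928 -45/292 -8 3 S
1 90/281 90/377 4320/105937 -45/377 -8 2 W
2 45/173 45/101 -1620/17473 -45/202 -7 2 N
3 90/181 90/97 -3780/17557 -45/97 -7 1 E
final -8 1 S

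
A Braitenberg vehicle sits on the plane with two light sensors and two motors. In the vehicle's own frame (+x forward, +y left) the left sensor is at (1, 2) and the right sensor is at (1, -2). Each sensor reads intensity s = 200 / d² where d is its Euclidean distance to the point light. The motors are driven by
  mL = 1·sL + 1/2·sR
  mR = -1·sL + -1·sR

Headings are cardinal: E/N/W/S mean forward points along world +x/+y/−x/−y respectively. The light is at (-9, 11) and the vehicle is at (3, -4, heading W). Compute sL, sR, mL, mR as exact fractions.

left sensor world pos  = (2, -6); dL² = 410
right sensor world pos = (2, -2); dR² = 290
sL = 200/410 = 20/41
sR = 200/290 = 20/29
mL = 1·sL + 1/2·sR = 990/1189
mR = -1·sL + -1·sR = -1400/1189

20/41 20/29 990/1189 -1400/1189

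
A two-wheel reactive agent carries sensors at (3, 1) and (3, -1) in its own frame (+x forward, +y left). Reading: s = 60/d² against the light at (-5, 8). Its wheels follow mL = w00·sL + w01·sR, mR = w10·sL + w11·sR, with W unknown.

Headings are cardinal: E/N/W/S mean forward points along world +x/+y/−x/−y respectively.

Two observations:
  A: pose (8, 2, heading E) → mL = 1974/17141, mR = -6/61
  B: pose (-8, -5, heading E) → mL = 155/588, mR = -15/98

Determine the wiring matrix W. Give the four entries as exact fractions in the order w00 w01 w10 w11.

1 -1/2 0 -1/2

obs A: pose=(8,2,E) → sL=60/281, sR=12/61, mL=1974/17141, mR=-6/61
obs B: pose=(-8,-5,E) → sL=5/12, sR=15/49, mL=155/588, mR=-15/98
sensor matrix S = [[60/281, 12/61], [5/12, 15/49]]; det S = -13945/839909
solve [mL_A; mL_B] = S·[w00; w01] and [mR_A; mR_B] = S·[w10; w11]:
  w00 = 1, w01 = -1/2, w10 = 0, w11 = -1/2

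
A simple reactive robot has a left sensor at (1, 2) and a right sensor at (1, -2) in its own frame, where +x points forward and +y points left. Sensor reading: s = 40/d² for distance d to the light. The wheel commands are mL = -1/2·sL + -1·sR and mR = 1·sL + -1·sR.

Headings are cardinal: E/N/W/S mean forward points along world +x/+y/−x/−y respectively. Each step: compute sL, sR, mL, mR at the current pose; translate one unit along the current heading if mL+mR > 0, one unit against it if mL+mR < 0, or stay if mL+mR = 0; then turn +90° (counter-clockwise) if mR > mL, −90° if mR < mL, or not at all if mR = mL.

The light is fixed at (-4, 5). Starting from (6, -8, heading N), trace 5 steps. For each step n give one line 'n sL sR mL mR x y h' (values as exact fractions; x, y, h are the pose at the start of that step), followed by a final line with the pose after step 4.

n=0: pose=(6,-8,N); sL=5/26, sR=5/36; mL=-55/234, mR=25/468; mL+mR=-85/468 → advance -1; mR−mL=15/52 → turn +1·90°
n=1: pose=(6,-9,W); sL=40/337, sR=8/45; mL=-3596/15165, mR=-896/15165; mL+mR=-4492/15165 → advance -1; mR−mL=60/337 → turn +1·90°
n=2: pose=(7,-9,S); sL=20/197, sR=20/153; mL=-5470/30141, mR=-880/30141; mL+mR=-6350/30141 → advance -1; mR−mL=30/197 → turn +1·90°
n=3: pose=(7,-8,E); sL=8/53, sR=40/369; mL=-3596/19557, mR=832/19557; mL+mR=-2764/19557 → advance -1; mR−mL=12/53 → turn +1·90°
n=4: pose=(6,-8,N); sL=5/26, sR=5/36; mL=-55/234, mR=25/468; mL+mR=-85/468 → advance -1; mR−mL=15/52 → turn +1·90°

0 5/26 5/36 -55/234 25/468 6 -8 N
1 40/337 8/45 -3596/15165 -896/15165 6 -9 W
2 20/197 20/153 -5470/30141 -880/30141 7 -9 S
3 8/53 40/369 -3596/19557 832/19557 7 -8 E
4 5/26 5/36 -55/234 25/468 6 -8 N
final 6 -9 W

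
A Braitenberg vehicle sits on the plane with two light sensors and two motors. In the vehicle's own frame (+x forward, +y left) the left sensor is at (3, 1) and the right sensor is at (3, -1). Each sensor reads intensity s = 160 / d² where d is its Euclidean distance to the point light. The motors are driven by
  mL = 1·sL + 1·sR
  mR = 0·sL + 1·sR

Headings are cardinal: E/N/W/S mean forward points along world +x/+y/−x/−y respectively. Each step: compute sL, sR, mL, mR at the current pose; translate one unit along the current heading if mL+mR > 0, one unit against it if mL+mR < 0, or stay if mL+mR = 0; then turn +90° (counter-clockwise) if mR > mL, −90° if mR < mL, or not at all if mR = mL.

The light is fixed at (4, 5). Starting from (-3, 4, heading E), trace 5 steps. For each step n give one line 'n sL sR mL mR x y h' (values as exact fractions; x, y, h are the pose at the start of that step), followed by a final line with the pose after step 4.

n=0: pose=(-3,4,E); sL=10, sR=8; mL=18, mR=8; mL+mR=26 → advance +1; mR−mL=-10 → turn -1·90°
n=1: pose=(-2,4,S); sL=160/41, sR=32/13; mL=3392/533, mR=32/13; mL+mR=4704/533 → advance +1; mR−mL=-160/41 → turn -1·90°
n=2: pose=(-2,3,W); sL=16/9, sR=80/41; mL=1376/369, mR=80/41; mL+mR=2096/369 → advance +1; mR−mL=-16/9 → turn -1·90°
n=3: pose=(-3,3,N); sL=32/13, sR=160/37; mL=3264/481, mR=160/37; mL+mR=5344/481 → advance +1; mR−mL=-32/13 → turn -1·90°
n=4: pose=(-3,4,E); sL=10, sR=8; mL=18, mR=8; mL+mR=26 → advance +1; mR−mL=-10 → turn -1·90°

0 10 8 18 8 -3 4 E
1 160/41 32/13 3392/533 32/13 -2 4 S
2 16/9 80/41 1376/369 80/41 -2 3 W
3 32/13 160/37 3264/481 160/37 -3 3 N
4 10 8 18 8 -3 4 E
final -2 4 S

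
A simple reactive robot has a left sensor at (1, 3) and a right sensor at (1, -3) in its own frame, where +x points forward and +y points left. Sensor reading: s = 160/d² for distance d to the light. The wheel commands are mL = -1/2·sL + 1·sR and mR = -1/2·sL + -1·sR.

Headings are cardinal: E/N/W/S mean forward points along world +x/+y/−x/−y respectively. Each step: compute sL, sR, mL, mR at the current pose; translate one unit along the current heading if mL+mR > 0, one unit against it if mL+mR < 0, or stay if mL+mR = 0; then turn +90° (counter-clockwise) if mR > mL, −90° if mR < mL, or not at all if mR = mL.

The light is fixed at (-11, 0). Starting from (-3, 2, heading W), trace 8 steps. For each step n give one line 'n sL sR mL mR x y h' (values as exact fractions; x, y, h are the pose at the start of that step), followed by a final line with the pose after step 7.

n=0: pose=(-3,2,W); sL=16/5, sR=80/37; mL=104/185, mR=-696/185; mL+mR=-16/5 → advance -1; mR−mL=-160/37 → turn -1·90°
n=1: pose=(-2,2,N); sL=32/9, sR=160/153; mL=-112/153, mR=-48/17; mL+mR=-32/9 → advance -1; mR−mL=-320/153 → turn -1·90°
n=2: pose=(-2,1,E); sL=40/29, sR=20/13; mL=320/377, mR=-840/377; mL+mR=-40/29 → advance -1; mR−mL=-40/13 → turn -1·90°
n=3: pose=(-3,1,S); sL=160/121, sR=32/5; mL=3472/605, mR=-4272/605; mL+mR=-160/121 → advance -1; mR−mL=-64/5 → turn -1·90°
n=4: pose=(-3,2,W); sL=16/5, sR=80/37; mL=104/185, mR=-696/185; mL+mR=-16/5 → advance -1; mR−mL=-160/37 → turn -1·90°
n=5: pose=(-2,2,N); sL=32/9, sR=160/153; mL=-112/153, mR=-48/17; mL+mR=-32/9 → advance -1; mR−mL=-320/153 → turn -1·90°
n=6: pose=(-2,1,E); sL=40/29, sR=20/13; mL=320/377, mR=-840/377; mL+mR=-40/29 → advance -1; mR−mL=-40/13 → turn -1·90°
n=7: pose=(-3,1,S); sL=160/121, sR=32/5; mL=3472/605, mR=-4272/605; mL+mR=-160/121 → advance -1; mR−mL=-64/5 → turn -1·90°

0 16/5 80/37 104/185 -696/185 -3 2 W
1 32/9 160/153 -112/153 -48/17 -2 2 N
2 40/29 20/13 320/377 -840/377 -2 1 E
3 160/121 32/5 3472/605 -4272/605 -3 1 S
4 16/5 80/37 104/185 -696/185 -3 2 W
5 32/9 160/153 -112/153 -48/17 -2 2 N
6 40/29 20/13 320/377 -840/377 -2 1 E
7 160/121 32/5 3472/605 -4272/605 -3 1 S
final -3 2 W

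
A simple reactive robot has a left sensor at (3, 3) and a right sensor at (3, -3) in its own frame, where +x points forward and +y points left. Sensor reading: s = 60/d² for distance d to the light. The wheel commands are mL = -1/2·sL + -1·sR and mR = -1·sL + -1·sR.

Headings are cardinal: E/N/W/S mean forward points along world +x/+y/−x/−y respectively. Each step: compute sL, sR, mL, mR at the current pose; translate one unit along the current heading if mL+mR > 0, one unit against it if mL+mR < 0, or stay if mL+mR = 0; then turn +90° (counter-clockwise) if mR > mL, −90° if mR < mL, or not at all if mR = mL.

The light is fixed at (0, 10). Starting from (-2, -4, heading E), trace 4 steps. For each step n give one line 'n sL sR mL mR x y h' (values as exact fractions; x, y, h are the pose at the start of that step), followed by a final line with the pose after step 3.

n=0: pose=(-2,-4,E); sL=30/61, sR=6/29; mL=-801/1769, mR=-1236/1769; mL+mR=-2037/1769 → advance -1; mR−mL=-15/61 → turn -1·90°
n=1: pose=(-3,-4,S); sL=60/289, sR=12/65; mL=-5418/18785, mR=-7368/18785; mL+mR=-12786/18785 → advance -1; mR−mL=-30/289 → turn -1·90°
n=2: pose=(-3,-3,W); sL=15/73, sR=15/34; mL=-675/1241, mR=-1605/2482; mL+mR=-2955/2482 → advance -1; mR−mL=-15/146 → turn -1·90°
n=3: pose=(-2,-3,N); sL=12/25, sR=60/101; mL=-2106/2525, mR=-2712/2525; mL+mR=-4818/2525 → advance -1; mR−mL=-6/25 → turn -1·90°

0 30/61 6/29 -801/1769 -1236/1769 -2 -4 E
1 60/289 12/65 -5418/18785 -7368/18785 -3 -4 S
2 15/73 15/34 -675/1241 -1605/2482 -3 -3 W
3 12/25 60/101 -2106/2525 -2712/2525 -2 -3 N
final -2 -4 E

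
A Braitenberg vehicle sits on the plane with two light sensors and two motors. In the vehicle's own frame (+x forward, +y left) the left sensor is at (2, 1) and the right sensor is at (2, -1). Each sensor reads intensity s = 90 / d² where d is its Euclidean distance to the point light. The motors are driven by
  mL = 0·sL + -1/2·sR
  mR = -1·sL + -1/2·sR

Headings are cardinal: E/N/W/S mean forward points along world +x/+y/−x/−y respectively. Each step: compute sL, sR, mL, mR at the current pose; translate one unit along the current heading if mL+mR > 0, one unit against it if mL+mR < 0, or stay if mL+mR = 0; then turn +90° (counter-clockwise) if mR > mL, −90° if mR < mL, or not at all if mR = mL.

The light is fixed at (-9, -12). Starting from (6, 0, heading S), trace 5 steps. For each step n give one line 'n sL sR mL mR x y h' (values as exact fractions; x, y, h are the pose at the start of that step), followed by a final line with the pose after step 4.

0 45/178 45/148 -45/296 -10665/26344 6 0 S
1 90/313 18/73 -9/73 -9387/22849 6 1 W
2 1/5 45/257 -45/514 -739/2570 7 1 N
3 90/493 18/89 -9/89 -12447/43877 7 0 E
4 45/178 45/148 -45/296 -10665/26344 6 0 S
final 6 1 W

n=0: pose=(6,0,S); sL=45/178, sR=45/148; mL=-45/296, mR=-10665/26344; mL+mR=-7335/13172 → advance -1; mR−mL=-45/178 → turn -1·90°
n=1: pose=(6,1,W); sL=90/313, sR=18/73; mL=-9/73, mR=-9387/22849; mL+mR=-12204/22849 → advance -1; mR−mL=-90/313 → turn -1·90°
n=2: pose=(7,1,N); sL=1/5, sR=45/257; mL=-45/514, mR=-739/2570; mL+mR=-482/1285 → advance -1; mR−mL=-1/5 → turn -1·90°
n=3: pose=(7,0,E); sL=90/493, sR=18/89; mL=-9/89, mR=-12447/43877; mL+mR=-16884/43877 → advance -1; mR−mL=-90/493 → turn -1·90°
n=4: pose=(6,0,S); sL=45/178, sR=45/148; mL=-45/296, mR=-10665/26344; mL+mR=-7335/13172 → advance -1; mR−mL=-45/178 → turn -1·90°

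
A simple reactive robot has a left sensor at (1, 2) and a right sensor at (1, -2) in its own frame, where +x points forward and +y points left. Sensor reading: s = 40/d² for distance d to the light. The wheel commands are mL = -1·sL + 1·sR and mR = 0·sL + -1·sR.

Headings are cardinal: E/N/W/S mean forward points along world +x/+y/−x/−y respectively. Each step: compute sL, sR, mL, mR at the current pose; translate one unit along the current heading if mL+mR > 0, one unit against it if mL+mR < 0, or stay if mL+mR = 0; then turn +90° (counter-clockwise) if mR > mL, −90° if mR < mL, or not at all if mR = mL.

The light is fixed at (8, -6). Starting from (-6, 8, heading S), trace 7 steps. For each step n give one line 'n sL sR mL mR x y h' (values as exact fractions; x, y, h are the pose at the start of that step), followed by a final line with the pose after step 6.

0 40/313 8/85 -896/26605 -8/85 -6 8 S
1 20/197 20/257 -1200/50629 -20/257 -6 9 W
2 40/481 40/377 320/13949 -40/377 -5 9 N
3 1/10 5/36 7/180 -5/36 -5 8 E
4 40/313 8/85 -896/26605 -8/85 -6 8 S
5 20/197 20/257 -1200/50629 -20/257 -6 9 W
6 40/481 40/377 320/13949 -40/377 -5 9 N
final -5 8 E

n=0: pose=(-6,8,S); sL=40/313, sR=8/85; mL=-896/26605, mR=-8/85; mL+mR=-40/313 → advance -1; mR−mL=-1608/26605 → turn -1·90°
n=1: pose=(-6,9,W); sL=20/197, sR=20/257; mL=-1200/50629, mR=-20/257; mL+mR=-20/197 → advance -1; mR−mL=-2740/50629 → turn -1·90°
n=2: pose=(-5,9,N); sL=40/481, sR=40/377; mL=320/13949, mR=-40/377; mL+mR=-40/481 → advance -1; mR−mL=-1800/13949 → turn -1·90°
n=3: pose=(-5,8,E); sL=1/10, sR=5/36; mL=7/180, mR=-5/36; mL+mR=-1/10 → advance -1; mR−mL=-8/45 → turn -1·90°
n=4: pose=(-6,8,S); sL=40/313, sR=8/85; mL=-896/26605, mR=-8/85; mL+mR=-40/313 → advance -1; mR−mL=-1608/26605 → turn -1·90°
n=5: pose=(-6,9,W); sL=20/197, sR=20/257; mL=-1200/50629, mR=-20/257; mL+mR=-20/197 → advance -1; mR−mL=-2740/50629 → turn -1·90°
n=6: pose=(-5,9,N); sL=40/481, sR=40/377; mL=320/13949, mR=-40/377; mL+mR=-40/481 → advance -1; mR−mL=-1800/13949 → turn -1·90°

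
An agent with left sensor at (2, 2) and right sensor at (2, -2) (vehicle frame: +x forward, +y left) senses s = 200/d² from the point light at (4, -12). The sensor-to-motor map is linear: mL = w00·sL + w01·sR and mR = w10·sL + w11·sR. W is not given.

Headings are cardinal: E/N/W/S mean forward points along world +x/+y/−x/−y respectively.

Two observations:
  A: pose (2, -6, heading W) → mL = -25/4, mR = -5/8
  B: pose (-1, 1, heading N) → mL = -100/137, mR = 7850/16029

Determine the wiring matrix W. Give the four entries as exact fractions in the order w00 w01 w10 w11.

-1 0 -1/2 1

obs A: pose=(2,-6,W) → sL=25/4, sR=5/2, mL=-25/4, mR=-5/8
obs B: pose=(-1,1,N) → sL=100/137, sR=100/117, mL=-100/137, mR=7850/16029
sensor matrix S = [[25/4, 5/2], [100/137, 100/117]]; det S = 56375/16029
solve [mL_A; mL_B] = S·[w00; w01] and [mR_A; mR_B] = S·[w10; w11]:
  w00 = -1, w01 = 0, w10 = -1/2, w11 = 1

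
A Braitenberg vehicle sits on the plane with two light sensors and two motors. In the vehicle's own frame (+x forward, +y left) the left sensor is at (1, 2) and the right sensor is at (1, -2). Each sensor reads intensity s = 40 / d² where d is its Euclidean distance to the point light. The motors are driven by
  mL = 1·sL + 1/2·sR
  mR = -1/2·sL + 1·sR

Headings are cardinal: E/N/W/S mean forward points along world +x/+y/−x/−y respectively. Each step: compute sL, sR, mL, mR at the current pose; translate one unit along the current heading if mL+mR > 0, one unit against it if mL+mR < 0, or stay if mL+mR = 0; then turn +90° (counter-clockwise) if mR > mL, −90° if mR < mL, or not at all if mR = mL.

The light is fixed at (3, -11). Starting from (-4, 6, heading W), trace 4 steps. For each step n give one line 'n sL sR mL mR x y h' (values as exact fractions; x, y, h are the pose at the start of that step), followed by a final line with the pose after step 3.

n=0: pose=(-4,6,W); sL=40/289, sR=8/85; mL=268/1445, mR=36/1445; mL+mR=304/1445 → advance +1; mR−mL=-232/1445 → turn -1·90°
n=1: pose=(-5,6,N); sL=5/53, sR=1/9; mL=143/954, mR=61/954; mL+mR=34/159 → advance +1; mR−mL=-41/477 → turn -1·90°
n=2: pose=(-5,7,E); sL=40/449, sR=8/61; mL=4236/27389, mR=2372/27389; mL+mR=6608/27389 → advance +1; mR−mL=-1864/27389 → turn -1·90°
n=3: pose=(-4,7,S); sL=20/157, sR=4/37; mL=1054/5809, mR=258/5809; mL+mR=1312/5809 → advance +1; mR−mL=-796/5809 → turn -1·90°

0 40/289 8/85 268/1445 36/1445 -4 6 W
1 5/53 1/9 143/954 61/954 -5 6 N
2 40/449 8/61 4236/27389 2372/27389 -5 7 E
3 20/157 4/37 1054/5809 258/5809 -4 7 S
final -4 6 W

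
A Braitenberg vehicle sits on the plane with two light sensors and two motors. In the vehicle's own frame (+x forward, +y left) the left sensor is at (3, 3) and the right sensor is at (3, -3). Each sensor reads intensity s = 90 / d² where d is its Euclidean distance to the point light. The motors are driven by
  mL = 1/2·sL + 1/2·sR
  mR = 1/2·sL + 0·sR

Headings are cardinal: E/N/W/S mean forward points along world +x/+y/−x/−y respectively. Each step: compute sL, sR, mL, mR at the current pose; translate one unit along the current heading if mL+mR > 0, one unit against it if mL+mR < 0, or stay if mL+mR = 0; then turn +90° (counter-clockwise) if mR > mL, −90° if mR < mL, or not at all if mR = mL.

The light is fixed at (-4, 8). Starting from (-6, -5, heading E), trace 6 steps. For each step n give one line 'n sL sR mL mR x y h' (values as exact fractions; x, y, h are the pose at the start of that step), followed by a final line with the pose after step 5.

n=0: pose=(-6,-5,E); sL=90/101, sR=90/257; mL=16110/25957, mR=45/101; mL+mR=27675/25957 → advance +1; mR−mL=-45/257 → turn -1·90°
n=1: pose=(-5,-5,S); sL=9/26, sR=45/136; mL=1197/3536, mR=9/52; mL+mR=1809/3536 → advance +1; mR−mL=-45/272 → turn -1·90°
n=2: pose=(-5,-6,W); sL=18/61, sR=90/137; mL=3978/8357, mR=9/61; mL+mR=5211/8357 → advance +1; mR−mL=-45/137 → turn -1·90°
n=3: pose=(-6,-6,N); sL=45/73, sR=45/61; mL=3015/4453, mR=45/146; mL+mR=8775/8906 → advance +1; mR−mL=-45/122 → turn -1·90°
n=4: pose=(-6,-5,E); sL=90/101, sR=90/257; mL=16110/25957, mR=45/101; mL+mR=27675/25957 → advance +1; mR−mL=-45/257 → turn -1·90°
n=5: pose=(-5,-5,S); sL=9/26, sR=45/136; mL=1197/3536, mR=9/52; mL+mR=1809/3536 → advance +1; mR−mL=-45/272 → turn -1·90°

0 90/101 90/257 16110/25957 45/101 -6 -5 E
1 9/26 45/136 1197/3536 9/52 -5 -5 S
2 18/61 90/137 3978/8357 9/61 -5 -6 W
3 45/73 45/61 3015/4453 45/146 -6 -6 N
4 90/101 90/257 16110/25957 45/101 -6 -5 E
5 9/26 45/136 1197/3536 9/52 -5 -5 S
final -5 -6 W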